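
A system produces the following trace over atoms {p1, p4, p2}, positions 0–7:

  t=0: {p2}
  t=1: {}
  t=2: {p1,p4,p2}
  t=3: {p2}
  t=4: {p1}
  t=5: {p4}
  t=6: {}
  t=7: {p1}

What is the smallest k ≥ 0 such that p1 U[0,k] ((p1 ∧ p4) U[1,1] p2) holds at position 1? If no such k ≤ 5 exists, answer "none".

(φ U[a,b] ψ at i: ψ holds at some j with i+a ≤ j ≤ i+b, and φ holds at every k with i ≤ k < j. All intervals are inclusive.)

none

Need earliest j ≥ 1 with ((p1 ∧ p4) U[1,1] p2), and p1 at every k in [1,j-1].
  j=1: rhs fails.
  j=2: rhs holds but lhs fails at k=1.
  j=3: rhs fails.
  j=4: rhs fails.
  j=5: rhs fails.
  j=6: rhs fails.
No witness within the range → none.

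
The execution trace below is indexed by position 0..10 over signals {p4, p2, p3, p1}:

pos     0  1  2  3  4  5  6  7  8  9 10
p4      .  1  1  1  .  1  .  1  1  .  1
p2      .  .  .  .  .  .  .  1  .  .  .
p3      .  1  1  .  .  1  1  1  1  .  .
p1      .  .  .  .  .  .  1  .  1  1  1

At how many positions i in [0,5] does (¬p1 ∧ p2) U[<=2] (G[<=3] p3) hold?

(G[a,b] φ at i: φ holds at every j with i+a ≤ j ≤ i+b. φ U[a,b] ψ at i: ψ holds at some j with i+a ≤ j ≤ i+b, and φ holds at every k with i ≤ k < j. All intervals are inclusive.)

1

Evaluate at each i in [0,5]:
  i=0: ✗ (no rhs in [0,2])
  i=1: ✗ (no rhs in [1,3])
  i=2: ✗ (no rhs in [2,4])
  i=3: ✗ (lhs fails at k=3 before rhs at j=5)
  i=4: ✗ (lhs fails at k=4 before rhs at j=5)
  i=5: ✓ (rhs at j=5)
Positions where it holds: {5} → 1.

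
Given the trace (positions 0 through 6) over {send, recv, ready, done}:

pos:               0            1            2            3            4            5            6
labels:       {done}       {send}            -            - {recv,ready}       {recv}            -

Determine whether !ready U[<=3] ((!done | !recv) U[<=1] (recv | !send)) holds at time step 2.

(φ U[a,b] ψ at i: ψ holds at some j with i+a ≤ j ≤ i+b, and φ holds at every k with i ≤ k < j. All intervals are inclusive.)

Holds

Need some j in [2,5] with ((!done | !recv) U[<=1] (recv | !send)), and !ready at every k in [2,j-1].
  j=2: ((!done | !recv) U[<=1] (recv | !send)) holds; no prefix to check → satisfied.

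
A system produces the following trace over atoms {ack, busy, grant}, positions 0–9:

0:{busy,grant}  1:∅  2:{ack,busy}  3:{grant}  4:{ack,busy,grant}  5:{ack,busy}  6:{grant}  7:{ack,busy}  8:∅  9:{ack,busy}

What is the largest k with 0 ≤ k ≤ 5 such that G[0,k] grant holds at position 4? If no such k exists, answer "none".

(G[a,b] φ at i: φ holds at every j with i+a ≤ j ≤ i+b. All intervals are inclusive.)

0

grant must hold from j=4 onward; find where it first fails.
  j=4: holds
  j=5: fails
Holds on [4,4], so largest k = 0.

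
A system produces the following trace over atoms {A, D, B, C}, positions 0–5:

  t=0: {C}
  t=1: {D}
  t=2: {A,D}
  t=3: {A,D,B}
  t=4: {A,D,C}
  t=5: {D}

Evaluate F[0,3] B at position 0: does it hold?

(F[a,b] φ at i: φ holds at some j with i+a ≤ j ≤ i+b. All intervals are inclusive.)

Check B at each j in [0,3]:
  j=0: false
  j=1: false
  j=2: false
  j=3: true
Found at j=3 → formula holds.

True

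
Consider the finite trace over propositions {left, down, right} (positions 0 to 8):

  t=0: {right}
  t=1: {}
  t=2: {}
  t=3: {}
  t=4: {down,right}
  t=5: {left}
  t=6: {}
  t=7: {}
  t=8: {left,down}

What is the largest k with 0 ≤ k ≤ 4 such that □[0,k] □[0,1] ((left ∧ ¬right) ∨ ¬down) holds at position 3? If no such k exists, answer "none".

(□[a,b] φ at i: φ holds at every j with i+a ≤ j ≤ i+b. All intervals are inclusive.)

□[0,1] ((left ∧ ¬right) ∨ ¬down) must hold from j=3 onward; find where it first fails.
  j=3: fails → no k works.

none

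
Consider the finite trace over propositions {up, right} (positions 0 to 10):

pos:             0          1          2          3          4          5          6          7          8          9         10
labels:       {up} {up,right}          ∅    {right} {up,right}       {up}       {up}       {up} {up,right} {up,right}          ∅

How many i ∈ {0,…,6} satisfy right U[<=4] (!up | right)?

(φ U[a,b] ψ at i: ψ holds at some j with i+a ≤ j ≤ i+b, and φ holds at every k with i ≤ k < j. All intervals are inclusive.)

Evaluate at each i in [0,6]:
  i=0: ✗ (lhs fails at k=0 before rhs at j=1)
  i=1: ✓ (rhs at j=1)
  i=2: ✓ (rhs at j=2)
  i=3: ✓ (rhs at j=3)
  i=4: ✓ (rhs at j=4)
  i=5: ✗ (lhs fails at k=5 before rhs at j=8)
  i=6: ✗ (lhs fails at k=6 before rhs at j=8)
Positions where it holds: {1, 2, 3, 4} → 4.

4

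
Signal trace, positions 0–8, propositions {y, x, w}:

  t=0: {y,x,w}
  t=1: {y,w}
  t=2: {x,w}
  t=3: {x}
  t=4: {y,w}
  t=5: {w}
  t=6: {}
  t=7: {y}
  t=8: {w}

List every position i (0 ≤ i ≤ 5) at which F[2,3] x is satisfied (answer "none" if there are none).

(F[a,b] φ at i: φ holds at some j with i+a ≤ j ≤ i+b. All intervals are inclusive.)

0, 1

Evaluate at each i in [0,5]:
  i=0: ✓ (witness j=2)
  i=1: ✓ (witness j=3)
  i=2: ✗ (none in [4,5])
  i=3: ✗ (none in [5,6])
  i=4: ✗ (none in [6,7])
  i=5: ✗ (none in [7,8])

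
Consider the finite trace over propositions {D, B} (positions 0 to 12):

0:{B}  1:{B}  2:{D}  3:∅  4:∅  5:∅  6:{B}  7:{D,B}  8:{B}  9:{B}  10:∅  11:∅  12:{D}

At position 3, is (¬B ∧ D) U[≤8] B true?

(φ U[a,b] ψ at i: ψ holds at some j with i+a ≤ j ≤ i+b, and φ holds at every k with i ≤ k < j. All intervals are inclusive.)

Does not hold

Need some j in [3,11] with B, and (¬B ∧ D) at every k in [3,j-1].
  j=3: B false.
  j=4: B false.
  j=5: B false.
  j=6: B holds, but (¬B ∧ D) fails at k=3 → not this j.
  j=7: B holds, but (¬B ∧ D) fails at k=3 → not this j.
  j=8: B holds, but (¬B ∧ D) fails at k=3 → not this j.
  j=9: B holds, but (¬B ∧ D) fails at k=3 → not this j.
  j=10: B false.
  j=11: B false.
No j in the window works → until fails.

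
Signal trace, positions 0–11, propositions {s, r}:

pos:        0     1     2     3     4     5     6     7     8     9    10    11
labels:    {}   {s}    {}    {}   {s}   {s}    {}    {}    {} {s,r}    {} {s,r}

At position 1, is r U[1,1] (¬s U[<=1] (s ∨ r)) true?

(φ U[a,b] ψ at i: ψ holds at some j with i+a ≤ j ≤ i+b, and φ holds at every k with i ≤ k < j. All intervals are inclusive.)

No

Need some j in [2,2] with (¬s U[<=1] (s ∨ r)), and r at every k in [1,j-1].
  j=2: (¬s U[<=1] (s ∨ r)) — fails.
No j in the window works → until fails.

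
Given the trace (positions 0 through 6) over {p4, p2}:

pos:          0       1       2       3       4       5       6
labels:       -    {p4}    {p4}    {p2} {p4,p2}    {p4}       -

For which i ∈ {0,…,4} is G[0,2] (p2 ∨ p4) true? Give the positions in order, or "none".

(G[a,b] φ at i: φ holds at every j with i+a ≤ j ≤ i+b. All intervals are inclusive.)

Evaluate at each i in [0,4]:
  i=0: ✗ (fails at j=0)
  i=1: ✓ (all of [1,3])
  i=2: ✓ (all of [2,4])
  i=3: ✓ (all of [3,5])
  i=4: ✗ (fails at j=6)

1, 2, 3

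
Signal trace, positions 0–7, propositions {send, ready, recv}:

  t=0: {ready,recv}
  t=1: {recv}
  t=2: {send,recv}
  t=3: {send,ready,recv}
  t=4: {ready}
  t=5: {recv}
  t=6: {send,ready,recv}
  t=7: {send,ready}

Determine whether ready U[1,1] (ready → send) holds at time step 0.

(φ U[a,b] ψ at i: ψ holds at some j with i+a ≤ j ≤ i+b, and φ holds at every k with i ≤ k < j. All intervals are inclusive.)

Need some j in [1,1] with (ready → send), and ready at every k in [0,j-1].
  j=1: (ready → send) holds; ready holds at every k in [0,0] → satisfied.

True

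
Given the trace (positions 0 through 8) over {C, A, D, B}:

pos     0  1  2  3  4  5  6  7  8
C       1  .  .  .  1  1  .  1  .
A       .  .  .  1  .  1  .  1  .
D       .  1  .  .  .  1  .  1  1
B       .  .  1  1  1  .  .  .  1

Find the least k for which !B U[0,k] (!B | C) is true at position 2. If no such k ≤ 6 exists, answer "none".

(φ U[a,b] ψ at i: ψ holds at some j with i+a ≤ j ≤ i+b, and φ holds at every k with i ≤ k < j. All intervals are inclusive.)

Need earliest j ≥ 2 with (!B | C), and !B at every k in [2,j-1].
  j=2: rhs fails.
  j=3: rhs fails.
  j=4: rhs holds but lhs fails at k=2.
  j=5: rhs holds but lhs fails at k=2.
  j=6: rhs holds but lhs fails at k=2.
  j=7: rhs holds but lhs fails at k=2.
  j=8: rhs fails.
No witness within the range → none.

none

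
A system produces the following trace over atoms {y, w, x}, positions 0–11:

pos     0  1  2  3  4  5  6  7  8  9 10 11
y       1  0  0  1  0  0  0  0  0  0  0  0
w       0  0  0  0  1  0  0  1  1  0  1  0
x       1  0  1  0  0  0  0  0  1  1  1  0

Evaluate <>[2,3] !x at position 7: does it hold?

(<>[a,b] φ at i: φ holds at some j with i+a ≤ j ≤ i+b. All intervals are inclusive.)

Check !x at each j in [9,10]:
  j=9: false
  j=10: false
No position in the window satisfies it → formula fails.

Does not hold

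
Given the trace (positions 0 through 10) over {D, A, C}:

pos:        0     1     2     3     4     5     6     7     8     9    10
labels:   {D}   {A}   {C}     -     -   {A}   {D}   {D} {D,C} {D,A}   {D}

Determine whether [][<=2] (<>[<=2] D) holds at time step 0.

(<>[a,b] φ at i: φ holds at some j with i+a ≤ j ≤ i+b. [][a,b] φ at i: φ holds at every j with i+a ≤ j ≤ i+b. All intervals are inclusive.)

Check <>[<=2] D at every j in [0,2]:
  j=0: holds (witness at 0)
  j=1: fails (none in [1,3])
  j=2: fails (none in [2,4])
Fails at j=1 → formula fails.

No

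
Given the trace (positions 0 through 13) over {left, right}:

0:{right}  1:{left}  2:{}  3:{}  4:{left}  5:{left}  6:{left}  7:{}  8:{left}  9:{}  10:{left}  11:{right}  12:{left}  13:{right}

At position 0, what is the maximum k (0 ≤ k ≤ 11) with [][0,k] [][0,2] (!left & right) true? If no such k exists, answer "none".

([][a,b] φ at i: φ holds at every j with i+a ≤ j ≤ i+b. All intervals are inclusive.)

none

[][0,2] (!left & right) must hold from j=0 onward; find where it first fails.
  j=0: fails → no k works.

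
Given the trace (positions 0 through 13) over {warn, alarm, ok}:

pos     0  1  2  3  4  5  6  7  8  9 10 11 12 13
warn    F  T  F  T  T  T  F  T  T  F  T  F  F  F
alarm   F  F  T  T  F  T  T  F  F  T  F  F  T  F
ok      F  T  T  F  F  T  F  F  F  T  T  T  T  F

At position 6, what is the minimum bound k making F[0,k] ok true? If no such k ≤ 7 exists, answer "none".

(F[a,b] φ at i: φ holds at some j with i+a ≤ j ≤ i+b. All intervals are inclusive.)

Scan j = 6,7,… for ok:
  j=6: fails
  j=7: fails
  j=8: fails
  j=9: holds
First hit at j=9, so smallest k = 9-6 = 3.

3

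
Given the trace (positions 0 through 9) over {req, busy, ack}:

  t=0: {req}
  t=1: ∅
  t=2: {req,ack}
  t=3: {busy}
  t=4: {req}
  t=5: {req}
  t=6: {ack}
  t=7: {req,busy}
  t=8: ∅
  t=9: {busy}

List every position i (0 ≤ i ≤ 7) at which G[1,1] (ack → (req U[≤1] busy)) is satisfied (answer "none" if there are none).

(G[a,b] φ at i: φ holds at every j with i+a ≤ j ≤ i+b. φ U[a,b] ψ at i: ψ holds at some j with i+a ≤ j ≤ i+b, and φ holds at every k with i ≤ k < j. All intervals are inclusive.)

Evaluate at each i in [0,7]:
  i=0: ✓ (all of [1,1])
  i=1: ✓ (all of [2,2])
  i=2: ✓ (all of [3,3])
  i=3: ✓ (all of [4,4])
  i=4: ✓ (all of [5,5])
  i=5: ✗ (fails at j=6)
  i=6: ✓ (all of [7,7])
  i=7: ✓ (all of [8,8])

0, 1, 2, 3, 4, 6, 7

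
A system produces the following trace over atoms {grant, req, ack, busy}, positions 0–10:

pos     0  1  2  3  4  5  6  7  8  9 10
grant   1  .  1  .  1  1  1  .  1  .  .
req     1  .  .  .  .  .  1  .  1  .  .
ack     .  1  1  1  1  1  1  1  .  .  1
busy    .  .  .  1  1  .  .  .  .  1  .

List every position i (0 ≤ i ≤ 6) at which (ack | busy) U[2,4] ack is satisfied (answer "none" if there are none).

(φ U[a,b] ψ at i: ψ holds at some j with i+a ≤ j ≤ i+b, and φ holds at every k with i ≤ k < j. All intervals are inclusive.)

Evaluate at each i in [0,6]:
  i=0: ✗ (lhs fails at k=0 before rhs at j=2)
  i=1: ✓ (rhs at j=3; lhs holds on [1,2])
  i=2: ✓ (rhs at j=4; lhs holds on [2,3])
  i=3: ✓ (rhs at j=5; lhs holds on [3,4])
  i=4: ✓ (rhs at j=6; lhs holds on [4,5])
  i=5: ✓ (rhs at j=7; lhs holds on [5,6])
  i=6: ✗ (lhs fails at k=8 before rhs at j=10)

1, 2, 3, 4, 5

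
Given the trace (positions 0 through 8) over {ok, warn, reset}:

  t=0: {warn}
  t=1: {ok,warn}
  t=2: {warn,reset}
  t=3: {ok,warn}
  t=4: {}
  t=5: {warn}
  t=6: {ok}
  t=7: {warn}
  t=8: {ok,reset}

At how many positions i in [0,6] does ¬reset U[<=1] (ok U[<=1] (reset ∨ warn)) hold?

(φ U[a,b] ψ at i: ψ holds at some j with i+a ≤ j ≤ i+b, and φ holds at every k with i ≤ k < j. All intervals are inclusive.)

Evaluate at each i in [0,6]:
  i=0: ✓ (rhs at j=0)
  i=1: ✓ (rhs at j=1)
  i=2: ✓ (rhs at j=2)
  i=3: ✓ (rhs at j=3)
  i=4: ✓ (rhs at j=5; lhs holds on [4,4])
  i=5: ✓ (rhs at j=5)
  i=6: ✓ (rhs at j=6)
Positions where it holds: {0, 1, 2, 3, 4, 5, 6} → 7.

7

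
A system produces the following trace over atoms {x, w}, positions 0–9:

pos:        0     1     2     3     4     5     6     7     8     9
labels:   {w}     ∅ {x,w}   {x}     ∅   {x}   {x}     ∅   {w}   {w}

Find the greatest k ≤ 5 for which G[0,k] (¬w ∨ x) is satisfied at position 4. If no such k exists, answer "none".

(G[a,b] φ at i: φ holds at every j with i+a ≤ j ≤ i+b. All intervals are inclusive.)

(¬w ∨ x) must hold from j=4 onward; find where it first fails.
  j=4: holds
  j=5: holds
  j=6: holds
  j=7: holds
  j=8: fails
Holds on [4,7], so largest k = 3.

3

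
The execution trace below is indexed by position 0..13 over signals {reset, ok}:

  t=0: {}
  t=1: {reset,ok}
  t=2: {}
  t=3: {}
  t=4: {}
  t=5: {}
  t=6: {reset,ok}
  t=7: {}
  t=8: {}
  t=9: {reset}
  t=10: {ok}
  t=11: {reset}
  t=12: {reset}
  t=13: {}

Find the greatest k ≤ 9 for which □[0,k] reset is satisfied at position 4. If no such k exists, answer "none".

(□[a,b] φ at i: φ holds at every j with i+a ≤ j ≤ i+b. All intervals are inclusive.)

reset must hold from j=4 onward; find where it first fails.
  j=4: fails → no k works.

none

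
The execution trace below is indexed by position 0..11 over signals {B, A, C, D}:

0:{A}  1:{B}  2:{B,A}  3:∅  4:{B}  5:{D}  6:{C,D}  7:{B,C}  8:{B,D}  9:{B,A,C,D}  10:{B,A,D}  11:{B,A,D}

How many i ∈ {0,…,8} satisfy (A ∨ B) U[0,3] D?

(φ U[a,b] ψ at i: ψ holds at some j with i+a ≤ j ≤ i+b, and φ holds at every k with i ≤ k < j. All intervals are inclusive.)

Evaluate at each i in [0,8]:
  i=0: ✗ (no rhs in [0,3])
  i=1: ✗ (no rhs in [1,4])
  i=2: ✗ (lhs fails at k=3 before rhs at j=5)
  i=3: ✗ (lhs fails at k=3 before rhs at j=5)
  i=4: ✓ (rhs at j=5; lhs holds on [4,4])
  i=5: ✓ (rhs at j=5)
  i=6: ✓ (rhs at j=6)
  i=7: ✓ (rhs at j=8; lhs holds on [7,7])
  i=8: ✓ (rhs at j=8)
Positions where it holds: {4, 5, 6, 7, 8} → 5.

5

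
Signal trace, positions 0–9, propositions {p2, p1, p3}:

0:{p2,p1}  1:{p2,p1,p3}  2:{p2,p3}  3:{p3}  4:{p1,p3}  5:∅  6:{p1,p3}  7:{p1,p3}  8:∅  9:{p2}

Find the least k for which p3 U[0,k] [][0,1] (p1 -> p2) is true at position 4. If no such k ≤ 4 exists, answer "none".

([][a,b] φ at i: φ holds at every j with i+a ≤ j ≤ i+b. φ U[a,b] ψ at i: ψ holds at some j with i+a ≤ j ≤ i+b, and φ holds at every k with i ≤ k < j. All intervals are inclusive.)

none

Need earliest j ≥ 4 with [][0,1] (p1 -> p2), and p3 at every k in [4,j-1].
  j=4: rhs fails.
  j=5: rhs fails.
  j=6: rhs fails.
  j=7: rhs fails.
  j=8: rhs holds but lhs fails at k=5.
No witness within the range → none.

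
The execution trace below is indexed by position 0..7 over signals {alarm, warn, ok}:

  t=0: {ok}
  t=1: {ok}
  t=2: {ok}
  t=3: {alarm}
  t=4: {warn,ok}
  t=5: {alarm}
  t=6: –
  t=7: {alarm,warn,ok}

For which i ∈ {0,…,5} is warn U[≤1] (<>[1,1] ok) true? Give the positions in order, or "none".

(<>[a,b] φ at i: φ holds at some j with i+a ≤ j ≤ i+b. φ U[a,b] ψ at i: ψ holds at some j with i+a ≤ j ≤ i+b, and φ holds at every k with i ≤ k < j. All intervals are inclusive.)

Evaluate at each i in [0,5]:
  i=0: ✓ (rhs at j=0)
  i=1: ✓ (rhs at j=1)
  i=2: ✗ (lhs fails at k=2 before rhs at j=3)
  i=3: ✓ (rhs at j=3)
  i=4: ✗ (no rhs in [4,5])
  i=5: ✗ (lhs fails at k=5 before rhs at j=6)

0, 1, 3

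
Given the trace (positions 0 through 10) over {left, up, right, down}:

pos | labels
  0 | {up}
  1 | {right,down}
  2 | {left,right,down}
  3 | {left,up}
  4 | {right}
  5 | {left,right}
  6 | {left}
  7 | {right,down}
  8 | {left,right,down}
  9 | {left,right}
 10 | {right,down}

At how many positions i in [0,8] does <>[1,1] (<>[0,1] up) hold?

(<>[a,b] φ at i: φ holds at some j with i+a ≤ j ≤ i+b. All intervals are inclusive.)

2

Evaluate at each i in [0,8]:
  i=0: ✗ (none in [1,1])
  i=1: ✓ (witness j=2)
  i=2: ✓ (witness j=3)
  i=3: ✗ (none in [4,4])
  i=4: ✗ (none in [5,5])
  i=5: ✗ (none in [6,6])
  i=6: ✗ (none in [7,7])
  i=7: ✗ (none in [8,8])
  i=8: ✗ (none in [9,9])
Positions where it holds: {1, 2} → 2.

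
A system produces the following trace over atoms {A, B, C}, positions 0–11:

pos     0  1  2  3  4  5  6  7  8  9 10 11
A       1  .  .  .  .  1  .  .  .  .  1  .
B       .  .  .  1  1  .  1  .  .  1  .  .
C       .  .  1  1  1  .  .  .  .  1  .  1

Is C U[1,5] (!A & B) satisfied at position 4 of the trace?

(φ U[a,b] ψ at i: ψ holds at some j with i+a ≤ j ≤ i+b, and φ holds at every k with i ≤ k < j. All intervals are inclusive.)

False

Need some j in [5,9] with (!A & B), and C at every k in [4,j-1].
  j=5: (!A & B) false.
  j=6: (!A & B) holds, but C fails at k=5 → not this j.
  j=7: (!A & B) false.
  j=8: (!A & B) false.
  j=9: (!A & B) holds, but C fails at k=5 → not this j.
No j in the window works → until fails.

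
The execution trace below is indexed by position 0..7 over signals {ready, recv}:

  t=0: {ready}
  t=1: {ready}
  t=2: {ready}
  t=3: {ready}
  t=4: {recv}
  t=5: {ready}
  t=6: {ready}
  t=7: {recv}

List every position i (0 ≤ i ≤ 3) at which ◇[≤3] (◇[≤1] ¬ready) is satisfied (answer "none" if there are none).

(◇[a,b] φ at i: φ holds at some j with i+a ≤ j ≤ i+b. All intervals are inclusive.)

0, 1, 2, 3

Evaluate at each i in [0,3]:
  i=0: ✓ (witness j=3)
  i=1: ✓ (witness j=3)
  i=2: ✓ (witness j=3)
  i=3: ✓ (witness j=3)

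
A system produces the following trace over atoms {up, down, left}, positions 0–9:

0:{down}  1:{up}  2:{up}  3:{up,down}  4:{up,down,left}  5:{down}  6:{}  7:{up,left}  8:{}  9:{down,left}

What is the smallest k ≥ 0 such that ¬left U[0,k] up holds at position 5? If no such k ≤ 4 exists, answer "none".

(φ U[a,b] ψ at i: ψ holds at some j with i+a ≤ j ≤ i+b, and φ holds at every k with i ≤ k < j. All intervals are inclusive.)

2

Need earliest j ≥ 5 with up, and ¬left at every k in [5,j-1].
  j=5: rhs fails.
  j=6: rhs fails.
  j=7: rhs holds; lhs holds on [5,6]. k = 2.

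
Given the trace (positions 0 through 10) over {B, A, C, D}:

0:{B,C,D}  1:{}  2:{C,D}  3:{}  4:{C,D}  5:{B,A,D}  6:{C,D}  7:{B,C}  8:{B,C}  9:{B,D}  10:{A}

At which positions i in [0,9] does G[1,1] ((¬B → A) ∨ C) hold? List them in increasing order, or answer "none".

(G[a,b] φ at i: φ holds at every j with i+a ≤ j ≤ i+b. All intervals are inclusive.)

Evaluate at each i in [0,9]:
  i=0: ✗ (fails at j=1)
  i=1: ✓ (all of [2,2])
  i=2: ✗ (fails at j=3)
  i=3: ✓ (all of [4,4])
  i=4: ✓ (all of [5,5])
  i=5: ✓ (all of [6,6])
  i=6: ✓ (all of [7,7])
  i=7: ✓ (all of [8,8])
  i=8: ✓ (all of [9,9])
  i=9: ✓ (all of [10,10])

1, 3, 4, 5, 6, 7, 8, 9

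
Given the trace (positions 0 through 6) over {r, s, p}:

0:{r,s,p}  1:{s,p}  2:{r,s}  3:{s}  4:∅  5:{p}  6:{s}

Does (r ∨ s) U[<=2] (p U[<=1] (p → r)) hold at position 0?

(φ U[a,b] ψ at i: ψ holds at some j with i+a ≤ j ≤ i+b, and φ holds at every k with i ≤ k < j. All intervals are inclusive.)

Need some j in [0,2] with (p U[<=1] (p → r)), and (r ∨ s) at every k in [0,j-1].
  j=0: (p U[<=1] (p → r)) holds; no prefix to check → satisfied.

True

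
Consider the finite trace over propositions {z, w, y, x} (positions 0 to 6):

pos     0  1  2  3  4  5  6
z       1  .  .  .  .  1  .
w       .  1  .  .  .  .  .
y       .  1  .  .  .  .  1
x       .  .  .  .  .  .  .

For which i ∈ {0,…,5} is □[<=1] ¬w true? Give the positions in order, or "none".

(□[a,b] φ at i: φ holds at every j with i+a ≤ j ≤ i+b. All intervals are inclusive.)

2, 3, 4, 5

Evaluate at each i in [0,5]:
  i=0: ✗ (fails at j=1)
  i=1: ✗ (fails at j=1)
  i=2: ✓ (all of [2,3])
  i=3: ✓ (all of [3,4])
  i=4: ✓ (all of [4,5])
  i=5: ✓ (all of [5,6])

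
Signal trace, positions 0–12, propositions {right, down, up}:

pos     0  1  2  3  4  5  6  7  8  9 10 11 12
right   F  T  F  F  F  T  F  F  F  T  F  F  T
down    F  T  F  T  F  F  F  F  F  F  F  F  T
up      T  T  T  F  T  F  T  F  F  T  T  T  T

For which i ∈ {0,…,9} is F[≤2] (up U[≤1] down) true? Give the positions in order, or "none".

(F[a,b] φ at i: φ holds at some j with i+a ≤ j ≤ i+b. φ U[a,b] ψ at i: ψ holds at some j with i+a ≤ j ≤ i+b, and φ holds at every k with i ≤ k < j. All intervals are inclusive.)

0, 1, 2, 3, 9

Evaluate at each i in [0,9]:
  i=0: ✓ (witness j=0)
  i=1: ✓ (witness j=1)
  i=2: ✓ (witness j=2)
  i=3: ✓ (witness j=3)
  i=4: ✗ (none in [4,6])
  i=5: ✗ (none in [5,7])
  i=6: ✗ (none in [6,8])
  i=7: ✗ (none in [7,9])
  i=8: ✗ (none in [8,10])
  i=9: ✓ (witness j=11)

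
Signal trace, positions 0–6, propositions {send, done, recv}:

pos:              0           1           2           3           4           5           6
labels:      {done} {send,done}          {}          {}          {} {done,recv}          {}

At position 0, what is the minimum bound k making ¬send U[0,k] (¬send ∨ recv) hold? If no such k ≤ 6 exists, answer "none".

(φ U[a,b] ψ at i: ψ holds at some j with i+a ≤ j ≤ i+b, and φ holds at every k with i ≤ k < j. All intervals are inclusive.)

Need earliest j ≥ 0 with (¬send ∨ recv), and ¬send at every k in [0,j-1].
  j=0: rhs holds (empty prefix). k = 0.

0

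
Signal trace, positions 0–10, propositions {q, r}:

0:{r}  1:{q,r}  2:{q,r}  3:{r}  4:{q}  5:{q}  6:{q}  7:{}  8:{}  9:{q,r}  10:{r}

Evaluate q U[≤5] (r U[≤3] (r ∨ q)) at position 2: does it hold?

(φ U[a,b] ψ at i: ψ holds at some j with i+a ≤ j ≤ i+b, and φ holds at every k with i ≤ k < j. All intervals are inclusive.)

Need some j in [2,7] with (r U[≤3] (r ∨ q)), and q at every k in [2,j-1].
  j=2: (r U[≤3] (r ∨ q)) holds; no prefix to check → satisfied.

Holds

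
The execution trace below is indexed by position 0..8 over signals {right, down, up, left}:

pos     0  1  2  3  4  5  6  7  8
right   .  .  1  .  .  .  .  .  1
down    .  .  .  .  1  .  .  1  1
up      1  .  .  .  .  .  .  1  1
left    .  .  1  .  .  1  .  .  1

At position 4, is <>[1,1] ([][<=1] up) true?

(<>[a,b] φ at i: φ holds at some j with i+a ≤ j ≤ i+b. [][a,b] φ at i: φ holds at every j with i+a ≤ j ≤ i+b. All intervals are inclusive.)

Check [][<=1] up at each j in [5,5]:
  j=5: fails at 5
No position in the window satisfies it → formula fails.

Does not hold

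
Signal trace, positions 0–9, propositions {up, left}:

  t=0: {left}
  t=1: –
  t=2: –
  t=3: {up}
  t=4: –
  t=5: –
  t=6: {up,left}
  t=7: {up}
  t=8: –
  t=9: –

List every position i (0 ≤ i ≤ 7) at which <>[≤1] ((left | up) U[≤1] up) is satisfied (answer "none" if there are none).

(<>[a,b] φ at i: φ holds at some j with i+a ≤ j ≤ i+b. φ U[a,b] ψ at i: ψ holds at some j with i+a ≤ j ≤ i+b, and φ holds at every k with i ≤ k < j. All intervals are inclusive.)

Evaluate at each i in [0,7]:
  i=0: ✗ (none in [0,1])
  i=1: ✗ (none in [1,2])
  i=2: ✓ (witness j=3)
  i=3: ✓ (witness j=3)
  i=4: ✗ (none in [4,5])
  i=5: ✓ (witness j=6)
  i=6: ✓ (witness j=6)
  i=7: ✓ (witness j=7)

2, 3, 5, 6, 7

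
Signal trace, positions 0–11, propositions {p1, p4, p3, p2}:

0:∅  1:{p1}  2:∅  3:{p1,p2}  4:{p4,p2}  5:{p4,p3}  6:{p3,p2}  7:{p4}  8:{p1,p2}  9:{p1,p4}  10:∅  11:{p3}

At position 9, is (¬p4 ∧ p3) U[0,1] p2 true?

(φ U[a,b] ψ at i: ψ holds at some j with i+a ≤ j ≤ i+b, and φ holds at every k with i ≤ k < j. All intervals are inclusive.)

False

Need some j in [9,10] with p2, and (¬p4 ∧ p3) at every k in [9,j-1].
  j=9: p2 false.
  j=10: p2 false.
No j in the window works → until fails.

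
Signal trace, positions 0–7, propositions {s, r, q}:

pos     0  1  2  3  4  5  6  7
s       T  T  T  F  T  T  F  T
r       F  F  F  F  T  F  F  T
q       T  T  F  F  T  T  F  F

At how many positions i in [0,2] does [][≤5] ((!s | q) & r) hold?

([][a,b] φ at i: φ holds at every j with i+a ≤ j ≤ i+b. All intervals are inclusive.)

0

Evaluate at each i in [0,2]:
  i=0: ✗ (fails at j=0)
  i=1: ✗ (fails at j=1)
  i=2: ✗ (fails at j=2)
Positions where it holds: {} → 0.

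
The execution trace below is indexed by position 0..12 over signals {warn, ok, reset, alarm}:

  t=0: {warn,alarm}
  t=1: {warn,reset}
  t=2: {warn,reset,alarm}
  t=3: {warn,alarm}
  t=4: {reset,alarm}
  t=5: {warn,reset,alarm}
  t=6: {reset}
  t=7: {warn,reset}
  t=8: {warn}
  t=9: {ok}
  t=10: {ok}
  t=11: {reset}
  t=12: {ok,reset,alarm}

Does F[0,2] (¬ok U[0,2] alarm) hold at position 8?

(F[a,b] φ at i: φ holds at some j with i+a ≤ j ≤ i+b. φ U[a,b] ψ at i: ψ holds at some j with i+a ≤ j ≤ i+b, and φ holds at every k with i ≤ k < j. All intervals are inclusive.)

Check (¬ok U[0,2] alarm) at each j in [8,10]:
  j=8: fails
  j=9: fails
  j=10: fails
No position in the window satisfies it → formula fails.

Does not hold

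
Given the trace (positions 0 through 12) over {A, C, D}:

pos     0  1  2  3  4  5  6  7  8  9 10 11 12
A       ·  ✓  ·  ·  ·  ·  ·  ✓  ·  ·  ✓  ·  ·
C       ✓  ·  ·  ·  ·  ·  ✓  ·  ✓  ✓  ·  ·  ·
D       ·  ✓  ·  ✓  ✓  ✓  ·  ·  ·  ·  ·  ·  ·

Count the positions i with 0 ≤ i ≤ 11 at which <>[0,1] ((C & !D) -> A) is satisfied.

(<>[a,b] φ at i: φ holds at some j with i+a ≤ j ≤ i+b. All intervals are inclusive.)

11

Evaluate at each i in [0,11]:
  i=0: ✓ (witness j=1)
  i=1: ✓ (witness j=1)
  i=2: ✓ (witness j=2)
  i=3: ✓ (witness j=3)
  i=4: ✓ (witness j=4)
  i=5: ✓ (witness j=5)
  i=6: ✓ (witness j=7)
  i=7: ✓ (witness j=7)
  i=8: ✗ (none in [8,9])
  i=9: ✓ (witness j=10)
  i=10: ✓ (witness j=10)
  i=11: ✓ (witness j=11)
Positions where it holds: {0, 1, 2, 3, 4, 5, 6, 7, 9, 10, 11} → 11.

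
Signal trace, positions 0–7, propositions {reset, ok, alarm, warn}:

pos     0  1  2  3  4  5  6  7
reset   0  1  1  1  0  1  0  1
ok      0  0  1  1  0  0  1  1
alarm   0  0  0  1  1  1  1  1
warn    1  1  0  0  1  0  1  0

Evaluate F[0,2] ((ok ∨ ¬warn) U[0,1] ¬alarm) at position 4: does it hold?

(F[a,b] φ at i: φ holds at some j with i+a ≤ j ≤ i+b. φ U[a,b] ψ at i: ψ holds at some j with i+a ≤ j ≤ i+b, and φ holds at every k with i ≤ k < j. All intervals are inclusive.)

Does not hold

Check ((ok ∨ ¬warn) U[0,1] ¬alarm) at each j in [4,6]:
  j=4: fails
  j=5: fails
  j=6: fails
No position in the window satisfies it → formula fails.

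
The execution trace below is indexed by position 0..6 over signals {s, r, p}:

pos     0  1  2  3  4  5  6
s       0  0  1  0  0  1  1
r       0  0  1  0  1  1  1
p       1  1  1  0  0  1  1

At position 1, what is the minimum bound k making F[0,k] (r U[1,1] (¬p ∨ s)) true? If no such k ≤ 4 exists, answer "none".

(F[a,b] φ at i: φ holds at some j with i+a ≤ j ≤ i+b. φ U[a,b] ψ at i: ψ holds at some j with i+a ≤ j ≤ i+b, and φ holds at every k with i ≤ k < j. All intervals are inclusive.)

Scan j = 1,2,… for (r U[1,1] (¬p ∨ s)):
  j=1: fails
  j=2: holds
First hit at j=2, so smallest k = 2-1 = 1.

1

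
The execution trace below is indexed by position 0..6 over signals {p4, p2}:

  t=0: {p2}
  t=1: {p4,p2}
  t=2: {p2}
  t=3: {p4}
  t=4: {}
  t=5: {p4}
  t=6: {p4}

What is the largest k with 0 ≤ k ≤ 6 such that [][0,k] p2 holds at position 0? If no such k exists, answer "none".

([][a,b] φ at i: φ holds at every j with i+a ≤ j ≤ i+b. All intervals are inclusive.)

2

p2 must hold from j=0 onward; find where it first fails.
  j=0: holds
  j=1: holds
  j=2: holds
  j=3: fails
Holds on [0,2], so largest k = 2.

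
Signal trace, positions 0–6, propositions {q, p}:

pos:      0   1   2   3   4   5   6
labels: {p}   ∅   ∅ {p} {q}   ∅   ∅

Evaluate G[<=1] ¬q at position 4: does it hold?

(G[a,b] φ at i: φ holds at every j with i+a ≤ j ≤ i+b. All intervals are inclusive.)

Check ¬q at every j in [4,5]:
  j=4: false
  j=5: true
Fails at j=4 → formula fails.

Does not hold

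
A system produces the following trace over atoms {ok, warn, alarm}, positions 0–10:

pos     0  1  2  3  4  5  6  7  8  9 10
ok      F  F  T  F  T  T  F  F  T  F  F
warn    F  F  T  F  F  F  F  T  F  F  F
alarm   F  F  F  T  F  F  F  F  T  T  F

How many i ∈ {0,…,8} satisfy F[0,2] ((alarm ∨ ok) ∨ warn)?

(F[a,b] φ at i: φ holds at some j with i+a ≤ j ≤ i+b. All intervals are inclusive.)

9

Evaluate at each i in [0,8]:
  i=0: ✓ (witness j=2)
  i=1: ✓ (witness j=2)
  i=2: ✓ (witness j=2)
  i=3: ✓ (witness j=3)
  i=4: ✓ (witness j=4)
  i=5: ✓ (witness j=5)
  i=6: ✓ (witness j=7)
  i=7: ✓ (witness j=7)
  i=8: ✓ (witness j=8)
Positions where it holds: {0, 1, 2, 3, 4, 5, 6, 7, 8} → 9.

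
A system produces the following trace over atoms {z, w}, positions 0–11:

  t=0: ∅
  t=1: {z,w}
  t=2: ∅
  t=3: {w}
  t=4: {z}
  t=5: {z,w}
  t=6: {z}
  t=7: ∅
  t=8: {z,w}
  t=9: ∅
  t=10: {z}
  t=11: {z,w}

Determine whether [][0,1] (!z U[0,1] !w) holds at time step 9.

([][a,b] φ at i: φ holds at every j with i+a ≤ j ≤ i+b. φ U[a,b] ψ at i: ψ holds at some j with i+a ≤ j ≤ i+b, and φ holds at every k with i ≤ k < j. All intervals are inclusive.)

Check (!z U[0,1] !w) at every j in [9,10]:
  j=9: holds
  j=10: holds
All positions satisfy it → formula holds.

Yes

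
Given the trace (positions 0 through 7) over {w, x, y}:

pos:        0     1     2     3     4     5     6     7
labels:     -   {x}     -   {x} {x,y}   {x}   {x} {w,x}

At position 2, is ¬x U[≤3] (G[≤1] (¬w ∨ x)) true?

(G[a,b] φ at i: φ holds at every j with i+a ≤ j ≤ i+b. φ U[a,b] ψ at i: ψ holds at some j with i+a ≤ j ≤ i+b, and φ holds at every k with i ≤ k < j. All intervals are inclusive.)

Yes

Need some j in [2,5] with G[≤1] (¬w ∨ x), and ¬x at every k in [2,j-1].
  j=2: G[≤1] (¬w ∨ x) holds; no prefix to check → satisfied.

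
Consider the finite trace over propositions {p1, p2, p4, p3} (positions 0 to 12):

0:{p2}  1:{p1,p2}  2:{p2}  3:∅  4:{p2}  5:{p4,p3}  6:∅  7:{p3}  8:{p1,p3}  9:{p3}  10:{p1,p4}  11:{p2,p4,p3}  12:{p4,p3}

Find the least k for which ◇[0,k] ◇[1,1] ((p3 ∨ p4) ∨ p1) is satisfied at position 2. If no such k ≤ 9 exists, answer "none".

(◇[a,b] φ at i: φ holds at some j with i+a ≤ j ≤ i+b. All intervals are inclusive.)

2

Scan j = 2,3,… for ◇[1,1] ((p3 ∨ p4) ∨ p1):
  j=2: fails
  j=3: fails
  j=4: holds
First hit at j=4, so smallest k = 4-2 = 2.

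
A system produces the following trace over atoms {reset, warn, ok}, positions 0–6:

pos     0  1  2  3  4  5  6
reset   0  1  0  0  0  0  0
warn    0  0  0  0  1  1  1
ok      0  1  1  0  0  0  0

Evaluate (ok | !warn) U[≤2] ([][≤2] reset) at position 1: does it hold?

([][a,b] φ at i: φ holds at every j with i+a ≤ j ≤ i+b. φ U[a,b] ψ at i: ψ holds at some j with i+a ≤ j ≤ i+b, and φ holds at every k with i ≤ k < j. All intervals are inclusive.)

Need some j in [1,3] with [][≤2] reset, and (ok | !warn) at every k in [1,j-1].
  j=1: [][≤2] reset — fails at 2.
  j=2: [][≤2] reset — fails at 2.
  j=3: [][≤2] reset — fails at 3.
No j in the window works → until fails.

Does not hold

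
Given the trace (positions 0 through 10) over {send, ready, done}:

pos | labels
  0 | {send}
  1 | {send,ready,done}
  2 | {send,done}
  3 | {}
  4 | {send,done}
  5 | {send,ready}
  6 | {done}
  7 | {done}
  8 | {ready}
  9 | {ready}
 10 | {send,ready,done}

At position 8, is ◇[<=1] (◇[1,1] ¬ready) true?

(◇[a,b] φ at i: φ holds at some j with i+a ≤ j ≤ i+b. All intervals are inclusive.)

Does not hold

Check ◇[1,1] ¬ready at each j in [8,9]:
  j=8: fails (none in [9,9])
  j=9: fails (none in [10,10])
No position in the window satisfies it → formula fails.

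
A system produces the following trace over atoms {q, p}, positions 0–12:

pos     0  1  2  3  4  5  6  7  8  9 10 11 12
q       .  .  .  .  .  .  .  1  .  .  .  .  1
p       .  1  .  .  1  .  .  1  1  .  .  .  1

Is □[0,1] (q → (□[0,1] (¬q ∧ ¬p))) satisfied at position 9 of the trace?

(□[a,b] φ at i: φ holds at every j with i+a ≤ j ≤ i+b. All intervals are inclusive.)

Check (q → (□[0,1] (¬q ∧ ¬p))) at every j in [9,10]:
  j=9: antecedent false → ✓
  j=10: antecedent false → ✓
All positions satisfy it → formula holds.

True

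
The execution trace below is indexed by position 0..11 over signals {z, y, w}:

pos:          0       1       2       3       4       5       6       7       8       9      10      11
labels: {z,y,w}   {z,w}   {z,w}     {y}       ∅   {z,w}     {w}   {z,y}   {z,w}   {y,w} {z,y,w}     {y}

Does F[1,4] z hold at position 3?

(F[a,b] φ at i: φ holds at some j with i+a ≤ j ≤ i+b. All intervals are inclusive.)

Yes

Check z at each j in [4,7]:
  j=4: false
  j=5: true
  j=6: false
  j=7: true
Found at j=5 → formula holds.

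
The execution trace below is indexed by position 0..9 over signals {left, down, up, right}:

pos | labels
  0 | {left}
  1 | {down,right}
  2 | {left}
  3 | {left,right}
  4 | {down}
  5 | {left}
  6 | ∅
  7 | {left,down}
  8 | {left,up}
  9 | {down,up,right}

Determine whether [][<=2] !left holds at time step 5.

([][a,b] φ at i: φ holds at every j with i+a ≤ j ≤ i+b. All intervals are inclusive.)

No

Check !left at every j in [5,7]:
  j=5: false
  j=6: true
  j=7: false
Fails at j=5 → formula fails.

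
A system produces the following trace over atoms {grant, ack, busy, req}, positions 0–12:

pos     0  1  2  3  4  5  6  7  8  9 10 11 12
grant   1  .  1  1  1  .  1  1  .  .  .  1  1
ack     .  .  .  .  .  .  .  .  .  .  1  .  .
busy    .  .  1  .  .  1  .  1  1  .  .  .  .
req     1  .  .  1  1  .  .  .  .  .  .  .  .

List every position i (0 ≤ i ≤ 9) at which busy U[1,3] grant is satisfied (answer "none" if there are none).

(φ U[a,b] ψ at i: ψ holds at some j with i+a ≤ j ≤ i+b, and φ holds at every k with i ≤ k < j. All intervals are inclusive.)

2, 5

Evaluate at each i in [0,9]:
  i=0: ✗ (lhs fails at k=0 before rhs at j=2)
  i=1: ✗ (lhs fails at k=1 before rhs at j=2)
  i=2: ✓ (rhs at j=3; lhs holds on [2,2])
  i=3: ✗ (lhs fails at k=3 before rhs at j=4)
  i=4: ✗ (lhs fails at k=4 before rhs at j=6)
  i=5: ✓ (rhs at j=6; lhs holds on [5,5])
  i=6: ✗ (lhs fails at k=6 before rhs at j=7)
  i=7: ✗ (no rhs in [8,10])
  i=8: ✗ (lhs fails at k=9 before rhs at j=11)
  i=9: ✗ (lhs fails at k=9 before rhs at j=11)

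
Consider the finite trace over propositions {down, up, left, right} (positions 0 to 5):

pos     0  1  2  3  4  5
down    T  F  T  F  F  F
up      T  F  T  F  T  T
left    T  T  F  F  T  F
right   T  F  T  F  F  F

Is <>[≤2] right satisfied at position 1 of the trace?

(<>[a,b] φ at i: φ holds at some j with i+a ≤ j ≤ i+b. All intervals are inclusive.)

Holds

Check right at each j in [1,3]:
  j=1: false
  j=2: true
  j=3: false
Found at j=2 → formula holds.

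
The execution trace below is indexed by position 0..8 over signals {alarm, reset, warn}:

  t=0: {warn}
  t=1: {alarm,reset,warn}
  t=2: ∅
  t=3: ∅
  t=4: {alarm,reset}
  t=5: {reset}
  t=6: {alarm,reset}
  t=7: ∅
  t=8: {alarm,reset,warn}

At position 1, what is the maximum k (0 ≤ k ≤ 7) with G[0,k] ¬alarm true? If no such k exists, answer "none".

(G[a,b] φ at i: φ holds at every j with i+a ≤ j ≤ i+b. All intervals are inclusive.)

none

¬alarm must hold from j=1 onward; find where it first fails.
  j=1: fails → no k works.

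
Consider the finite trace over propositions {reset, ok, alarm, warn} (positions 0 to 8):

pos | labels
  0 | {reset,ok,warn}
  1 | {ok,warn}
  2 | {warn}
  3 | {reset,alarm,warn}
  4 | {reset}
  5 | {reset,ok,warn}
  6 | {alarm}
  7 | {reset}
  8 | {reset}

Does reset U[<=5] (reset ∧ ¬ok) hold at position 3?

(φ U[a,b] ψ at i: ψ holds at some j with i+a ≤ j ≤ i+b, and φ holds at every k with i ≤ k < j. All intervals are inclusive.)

Holds

Need some j in [3,8] with (reset ∧ ¬ok), and reset at every k in [3,j-1].
  j=3: (reset ∧ ¬ok) holds; no prefix to check → satisfied.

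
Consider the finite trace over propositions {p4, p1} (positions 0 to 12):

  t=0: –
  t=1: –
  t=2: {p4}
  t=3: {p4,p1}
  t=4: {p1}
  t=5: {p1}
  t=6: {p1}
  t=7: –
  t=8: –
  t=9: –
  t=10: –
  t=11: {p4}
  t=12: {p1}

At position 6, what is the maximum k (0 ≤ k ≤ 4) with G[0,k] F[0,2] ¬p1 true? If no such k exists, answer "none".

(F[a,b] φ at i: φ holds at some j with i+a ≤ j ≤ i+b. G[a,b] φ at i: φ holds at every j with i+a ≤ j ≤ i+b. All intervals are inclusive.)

4

F[0,2] ¬p1 must hold from j=6 onward; find where it first fails.
  j=6: holds
  j=7: holds
  j=8: holds
  j=9: holds
  j=10: holds
Holds through j=10; largest k = 4.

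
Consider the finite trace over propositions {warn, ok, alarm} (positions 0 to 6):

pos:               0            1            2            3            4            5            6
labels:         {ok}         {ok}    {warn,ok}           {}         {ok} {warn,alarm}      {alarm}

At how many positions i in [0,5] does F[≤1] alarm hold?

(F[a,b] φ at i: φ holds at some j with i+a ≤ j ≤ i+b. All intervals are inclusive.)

2

Evaluate at each i in [0,5]:
  i=0: ✗ (none in [0,1])
  i=1: ✗ (none in [1,2])
  i=2: ✗ (none in [2,3])
  i=3: ✗ (none in [3,4])
  i=4: ✓ (witness j=5)
  i=5: ✓ (witness j=5)
Positions where it holds: {4, 5} → 2.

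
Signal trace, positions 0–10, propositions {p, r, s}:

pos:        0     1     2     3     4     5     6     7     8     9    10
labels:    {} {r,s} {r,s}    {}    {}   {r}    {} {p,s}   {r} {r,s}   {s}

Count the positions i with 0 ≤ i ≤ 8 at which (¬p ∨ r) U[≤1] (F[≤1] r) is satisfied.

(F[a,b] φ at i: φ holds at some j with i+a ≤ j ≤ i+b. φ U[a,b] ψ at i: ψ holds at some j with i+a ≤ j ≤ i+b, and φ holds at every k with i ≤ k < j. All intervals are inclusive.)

Evaluate at each i in [0,8]:
  i=0: ✓ (rhs at j=0)
  i=1: ✓ (rhs at j=1)
  i=2: ✓ (rhs at j=2)
  i=3: ✓ (rhs at j=4; lhs holds on [3,3])
  i=4: ✓ (rhs at j=4)
  i=5: ✓ (rhs at j=5)
  i=6: ✓ (rhs at j=7; lhs holds on [6,6])
  i=7: ✓ (rhs at j=7)
  i=8: ✓ (rhs at j=8)
Positions where it holds: {0, 1, 2, 3, 4, 5, 6, 7, 8} → 9.

9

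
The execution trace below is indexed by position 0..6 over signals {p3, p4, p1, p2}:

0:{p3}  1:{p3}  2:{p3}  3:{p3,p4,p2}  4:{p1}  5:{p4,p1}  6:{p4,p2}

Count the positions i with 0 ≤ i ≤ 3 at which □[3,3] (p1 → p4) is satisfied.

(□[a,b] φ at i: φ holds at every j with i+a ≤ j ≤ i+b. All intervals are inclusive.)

Evaluate at each i in [0,3]:
  i=0: ✓ (all of [3,3])
  i=1: ✗ (fails at j=4)
  i=2: ✓ (all of [5,5])
  i=3: ✓ (all of [6,6])
Positions where it holds: {0, 2, 3} → 3.

3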